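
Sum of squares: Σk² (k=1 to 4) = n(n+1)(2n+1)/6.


n = 4
n(n+1)(2n+1)/6 = 4×5×9/6
= 180/6 = 30

Σk² = 30


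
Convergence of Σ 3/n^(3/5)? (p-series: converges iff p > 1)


p-series test: Σ c/n^p converges if p > 1, diverges if p ≤ 1 (constant c > 0 doesn't affect convergence).
p = 3/5
3/5 ≤ 1 → DIVERGES

Diverges (p = 3/5 ≤ 1)


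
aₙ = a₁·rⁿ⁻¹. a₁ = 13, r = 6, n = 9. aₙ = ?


aₙ = a₁·r^(n-1)
= 13×6^8
= 13×1679616
= 21835008

a_9 = 21835008


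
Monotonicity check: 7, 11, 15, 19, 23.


Differences: 4, 4, 4, 4
All differences > 0 → strictly INCREASING

Monotonically increasing


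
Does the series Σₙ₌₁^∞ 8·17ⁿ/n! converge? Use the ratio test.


aₙ = 8·17^n/n!
a_{n+1}/aₙ = 17^(n+1)/(n+1)! × n!/17^n  (constant 8 cancels)
= 17/(n+1)
L = lim(n→∞) 17/(n+1) = 0
L < 1 → series CONVERGES

Converges (ratio test: L = 0 < 1)


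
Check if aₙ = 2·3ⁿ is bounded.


aₙ = 2·3ⁿ → as n→∞, aₙ→∞ (since base 3 > 1)
No finite upper bound exists
The sequence is UNBOUNDED

Unbounded (aₙ → ∞ as n → ∞)


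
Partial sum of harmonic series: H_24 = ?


H_24 = 1/1 + 1/2 + 1/3 + ... + 1/24
= 1347822955/356948592
≈ 3.776

H_24 = 1347822955/356948592 ≈ 3.776


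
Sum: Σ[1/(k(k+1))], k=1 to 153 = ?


1/(k(k+1)) = 1/k - 1/(k+1) (partial fractions)
Telescoping: Σ = 1 - 1/154 = 153/154

Sum = 153/154


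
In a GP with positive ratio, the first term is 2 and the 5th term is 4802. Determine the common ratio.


r^(n-1) = aₙ/a₁
r^4 = 4802/2 = 2401
r = 2401^(1/4)
= ±7; taking r > 0 gives r = 7

r = 7


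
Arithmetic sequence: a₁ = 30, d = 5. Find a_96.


aₙ = a₁ + (n-1)d
= 30 + (96-1)×5
= 30 + 475
= 505

a_96 = 505


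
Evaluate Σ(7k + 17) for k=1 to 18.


Σ(7k+17) = 7·Σk + 17·n
= 7·171 + 17·18
= 1197 + 306 = 1503

Σ = 1503


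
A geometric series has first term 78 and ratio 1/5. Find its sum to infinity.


S∞ = a₁/(1-r) = 78/(1 - 1/5)
= 78/(4/5)
= 195/2

S∞ = 195/2


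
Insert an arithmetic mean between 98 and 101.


AM = (98 + 101)/2 = 199/2 = 99.5

AM = 99.5


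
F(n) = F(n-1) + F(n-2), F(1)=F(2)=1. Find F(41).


Fibonacci sequence: 1, 1, 2, 3, 5, 8, 13, 21, 34, 55, 89, ...
F(41) = 165580141

F(41) = 165580141


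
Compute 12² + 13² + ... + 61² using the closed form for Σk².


Σₖ₌12^61 k² = Σₖ₌₁^61 k² − Σₖ₌₁^11 k²
= 61·62·123/6 − 11·12·23/6
= 77531 − 506 = 77025

Σk² = 77025


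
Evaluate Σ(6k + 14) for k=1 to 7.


Σ(6k+14) = 6·Σk + 14·n
= 6·28 + 14·7
= 168 + 98 = 266

Σ = 266


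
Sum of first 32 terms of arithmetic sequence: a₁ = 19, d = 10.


aₙ = 19 + (32-1)×10 = 329
Sₙ = n(a₁+aₙ)/2 = 32×(19+329)/2
= 32×348/2 = 5568

S_32 = 5568


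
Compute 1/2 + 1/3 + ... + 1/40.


Σₖ₌2^40 1/k = 1/2 + 1/3 + 1/4 + ... + 1/40
= 1592457339642613/485721041551200
≈ 3.2785

Sum = 1592457339642613/485721041551200 ≈ 3.2785


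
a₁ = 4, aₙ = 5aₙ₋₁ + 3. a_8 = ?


Computing step by step:
a_1 = 4
a_2 = 23
a_3 = 118
a_4 = 593
a_5 = 2968
a_6 = 14843
a_7 = 74218
a_8 = 371093


a_8 = 371093


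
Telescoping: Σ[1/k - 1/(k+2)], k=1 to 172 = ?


Telescoping with gap 2: two head and two tail terms survive.
= (1 + 1/2) - (1/173 + 1/174)
= 3/2 - 1/173 - 1/174 = 22403/15051

Sum = 22403/15051


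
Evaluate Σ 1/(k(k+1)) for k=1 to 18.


1/(k(k+1)) = 1/k - 1/(k+1) (partial fractions)
Telescoping: Σ = 1 - 1/19 = 18/19

Sum = 18/19


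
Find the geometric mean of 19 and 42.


GM = √(19×42) = √798 = 28.2489

GM = 28.2489


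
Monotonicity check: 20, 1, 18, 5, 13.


Differences: -19, 17, -13, 8
Difference at position 2 is +17 (> 0) but position 1 is -19 (< 0) — sequence both rises and falls
→ NOT monotonic

Not monotonic


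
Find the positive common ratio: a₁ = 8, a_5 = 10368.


r^(n-1) = aₙ/a₁
r^4 = 10368/8 = 1296
r = 1296^(1/4)
= ±6; taking r > 0 gives r = 6

r = 6


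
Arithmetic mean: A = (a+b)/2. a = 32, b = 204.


AM = (32 + 204)/2 = 236/2 = 118

AM = 118


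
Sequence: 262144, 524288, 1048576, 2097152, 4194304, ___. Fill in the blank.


Pattern: powers of 2: 2ⁿ
Terms: 262144, 524288, 1048576, 2097152, 4194304
Next term = 8388608

Next term = 8388608


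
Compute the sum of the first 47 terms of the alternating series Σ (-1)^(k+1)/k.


S = 1 - 1/2 + 1/3 - 1/4 + 1/5 - 1/6 + 1/7 - 1/8 ± ...
= 0.7037
(Full series converges to +ln(2) ≈ +0.6931)

S_47 = 0.7037


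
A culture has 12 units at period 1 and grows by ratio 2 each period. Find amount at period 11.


aₙ = a₁·r^(n-1)
= 12×2^10
= 12×1024
= 12288

a_11 = 12288


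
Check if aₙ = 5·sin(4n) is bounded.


For all n, -1 ≤ sin(4n) ≤ 1, so -5 ≤ 5·sin(4n) ≤ 5
Lower bound: -5, Upper bound: 5
The sequence IS bounded

Bounded (-5 ≤ aₙ ≤ 5)


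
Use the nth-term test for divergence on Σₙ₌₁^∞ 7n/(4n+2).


lim(n→∞) 7n/(4n+2) = 7/4 = 7/4  (divide numerator and denominator by n)
lim aₙ = 7/4 ≠ 0 → series DIVERGES

Diverges (lim aₙ = 7/4 ≠ 0)


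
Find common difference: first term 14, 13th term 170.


d = (aₙ - a₁)/(n-1)
= (170 - 14)/(13-1)
= 156/12 = 13

d = 13


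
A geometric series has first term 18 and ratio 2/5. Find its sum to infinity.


S∞ = a₁/(1-r) = 18/(1 - 2/5)
= 18/(3/5)
= 30

S∞ = 30


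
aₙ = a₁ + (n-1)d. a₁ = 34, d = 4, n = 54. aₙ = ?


aₙ = a₁ + (n-1)d
= 34 + (54-1)×4
= 34 + 212
= 246

a_54 = 246


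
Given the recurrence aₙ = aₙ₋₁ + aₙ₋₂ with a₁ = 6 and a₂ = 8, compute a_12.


Computing iteratively: 6, 8, 14, 22, 36, 58, 94, 152, 246, 398, 644, 1042
a_12 = 1042

a_12 = 1042


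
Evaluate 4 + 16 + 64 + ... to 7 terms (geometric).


Sₙ = 4×(4^7 - 1)/(4 - 1)
= 4×(16384 - 1)/3
= 4×16383/3
= 21844

S_7 = 21844


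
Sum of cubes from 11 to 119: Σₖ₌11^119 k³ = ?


Σₖ₌11^119 k³ = [119·120/2]² − [10·11/2]²
= 50979600 − 3025 = 50976575

Σk³ = 50976575


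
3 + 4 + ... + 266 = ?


Σₖ₌3^266 k = Σₖ₌₁^266 k − Σₖ₌₁^2 k
= 266·267/2 − 2·3/2
= 35511 − 3 = 35508

Σk = 35508


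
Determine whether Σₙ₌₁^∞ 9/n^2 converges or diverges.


p-series test: Σ c/n^p converges if p > 1, diverges if p ≤ 1 (constant c > 0 doesn't affect convergence).
p = 2
2 > 1 → CONVERGES

Converges (p = 2 > 1)


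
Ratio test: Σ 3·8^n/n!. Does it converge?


aₙ = 3·8^n/n!
a_{n+1}/aₙ = 8^(n+1)/(n+1)! × n!/8^n  (constant 3 cancels)
= 8/(n+1)
L = lim(n→∞) 8/(n+1) = 0
L < 1 → series CONVERGES

Converges (ratio test: L = 0 < 1)


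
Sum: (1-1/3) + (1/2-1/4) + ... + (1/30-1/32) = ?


Telescoping with gap 2: two head and two tail terms survive.
= (1 + 1/2) - (1/31 + 1/32)
= 3/2 - 1/31 - 1/32 = 1425/992

Sum = 1425/992


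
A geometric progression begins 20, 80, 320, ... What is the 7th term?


aₙ = a₁·r^(n-1)
= 20×4^6
= 20×4096
= 81920

a_7 = 81920


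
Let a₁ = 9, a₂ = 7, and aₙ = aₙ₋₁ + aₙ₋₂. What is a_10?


Computing iteratively: 9, 7, 16, 23, 39, 62, 101, 163, 264, 427
a_10 = 427

a_10 = 427


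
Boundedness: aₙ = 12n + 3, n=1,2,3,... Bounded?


aₙ = 12n + 3 → as n→∞, aₙ→∞
No finite upper bound exists
The sequence is UNBOUNDED

Unbounded (aₙ → ∞ as n → ∞)


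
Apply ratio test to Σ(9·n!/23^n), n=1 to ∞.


aₙ = 9·n!/23^n
a_{n+1}/aₙ = (n+1)!/23^(n+1) × 23^n/n!  (constant 9 cancels)
= (n+1)/23
L = lim(n→∞) (n+1)/23 = ∞
L > 1 → series DIVERGES

Diverges (ratio test: L = ∞ > 1)


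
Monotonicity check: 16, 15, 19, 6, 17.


Differences: -1, 4, -13, 11
Difference at position 2 is +4 (> 0) but position 1 is -1 (< 0) — sequence both rises and falls
→ NOT monotonic

Not monotonic


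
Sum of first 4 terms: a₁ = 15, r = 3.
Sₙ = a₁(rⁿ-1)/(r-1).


Sₙ = 15×(3^4 - 1)/(3 - 1)
= 15×(81 - 1)/2
= 15×80/2
= 600

S_4 = 600


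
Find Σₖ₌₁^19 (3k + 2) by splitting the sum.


Σ(3k+2) = 3·Σk + 2·n
= 3·190 + 2·19
= 570 + 38 = 608

Σ = 608


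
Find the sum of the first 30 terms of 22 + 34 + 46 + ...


aₙ = 22 + (30-1)×12 = 370
Sₙ = n(a₁+aₙ)/2 = 30×(22+370)/2
= 30×392/2 = 5880

S_30 = 5880


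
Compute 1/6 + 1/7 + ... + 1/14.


Σₖ₌6^14 1/k = 1/6 + 1/7 + 1/8 + 1/9 + 1/10 + 1/11 + 1/12 + 1/13 + 1/14
= 348911/360360
≈ 0.9682

Sum = 348911/360360 ≈ 0.9682


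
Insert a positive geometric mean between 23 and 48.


GM = √(23×48) = √1104 = 33.2265

GM = 33.2265


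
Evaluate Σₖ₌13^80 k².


Σₖ₌13^80 k² = Σₖ₌₁^80 k² − Σₖ₌₁^12 k²
= 80·81·161/6 − 12·13·25/6
= 173880 − 650 = 173230

Σk² = 173230


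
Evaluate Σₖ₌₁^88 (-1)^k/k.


S = -1 + 1/2 - 1/3 + 1/4 - 1/5 + 1/6 - 1/7 + 1/8 ± ...
= -0.6875
(Full series converges to -ln(2) ≈ -0.6931)

S_88 = -0.6875


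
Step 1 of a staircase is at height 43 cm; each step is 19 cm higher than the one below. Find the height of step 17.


aₙ = a₁ + (n-1)d
= 43 + (17-1)×19
= 43 + 304
= 347

a_17 = 347


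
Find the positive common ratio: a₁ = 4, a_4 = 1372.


r^(n-1) = aₙ/a₁
r^3 = 1372/4 = 343
r = 343^(1/3)
= 7

r = 7


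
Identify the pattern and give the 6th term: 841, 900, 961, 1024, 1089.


Pattern: perfect squares: n²
Terms: 841, 900, 961, 1024, 1089
Next term = 1156

Next term = 1156


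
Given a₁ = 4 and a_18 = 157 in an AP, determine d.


d = (aₙ - a₁)/(n-1)
= (157 - 4)/(18-1)
= 153/17 = 9

d = 9


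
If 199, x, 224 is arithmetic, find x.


AM = (199 + 224)/2 = 423/2 = 211.5

AM = 211.5


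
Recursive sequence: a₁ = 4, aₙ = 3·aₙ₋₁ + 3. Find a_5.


Computing step by step:
a_1 = 4
a_2 = 15
a_3 = 48
a_4 = 147
a_5 = 444


a_5 = 444


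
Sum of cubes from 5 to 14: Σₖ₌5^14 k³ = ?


Σₖ₌5^14 k³ = [14·15/2]² − [4·5/2]²
= 11025 − 100 = 10925

Σk³ = 10925


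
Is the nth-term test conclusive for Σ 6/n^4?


lim(n→∞) 6/n^4 = 0
lim aₙ = 0 → nth-term test is INCONCLUSIVE
(Need other tests; this is actually a convergent p-series with p=4 > 1)

Inconclusive (lim aₙ = 0; need another test)


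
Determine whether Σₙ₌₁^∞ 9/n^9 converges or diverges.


p-series test: Σ c/n^p converges if p > 1, diverges if p ≤ 1 (constant c > 0 doesn't affect convergence).
p = 9
9 > 1 → CONVERGES

Converges (p = 9 > 1)


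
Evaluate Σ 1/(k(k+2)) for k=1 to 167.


1/(k(k+2)) = (1/2)·(1/k - 1/(k+2)) (partial fractions)
Telescoping: Σ = (1/2)·(1 + 1/2 - 1/168 - 1/169) = 42251/56784

Sum = 42251/56784


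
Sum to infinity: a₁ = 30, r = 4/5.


S∞ = a₁/(1-r) = 30/(1 - 4/5)
= 30/(1/5)
= 150

S∞ = 150


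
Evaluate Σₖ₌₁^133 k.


n(n+1)/2 = 133×134/2 = 17822/2 = 8911

Σk = 8911


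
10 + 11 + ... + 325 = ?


Σₖ₌10^325 k = Σₖ₌₁^325 k − Σₖ₌₁^9 k
= 325·326/2 − 9·10/2
= 52975 − 45 = 52930

Σk = 52930


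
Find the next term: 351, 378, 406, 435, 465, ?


Pattern: triangular numbers: n(n+1)/2
Terms: 351, 378, 406, 435, 465
Next term = 496

Next term = 496


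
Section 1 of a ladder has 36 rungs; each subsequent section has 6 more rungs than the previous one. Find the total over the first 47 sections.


aₙ = 36 + (47-1)×6 = 312
Sₙ = n(a₁+aₙ)/2 = 47×(36+312)/2
= 47×348/2 = 8178

S_47 = 8178


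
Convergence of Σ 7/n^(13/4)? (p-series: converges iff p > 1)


p-series test: Σ c/n^p converges if p > 1, diverges if p ≤ 1 (constant c > 0 doesn't affect convergence).
p = 13/4
13/4 > 1 → CONVERGES

Converges (p = 13/4 > 1)


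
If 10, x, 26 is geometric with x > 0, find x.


GM = √(10×26) = √260 = 16.1245

GM = 16.1245


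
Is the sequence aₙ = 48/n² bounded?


a₁ = 48, a₂ = 48/4, a₃ = 48/9, ...
0 < aₙ ≤ 48 for all n ≥ 1
The sequence IS bounded

Bounded (0 < aₙ ≤ 48)


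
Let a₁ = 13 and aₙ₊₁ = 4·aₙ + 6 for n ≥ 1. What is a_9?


Computing step by step:
a_1 = 13
a_2 = 58
a_3 = 238
a_4 = 958
a_5 = 3838
a_6 = 15358
a_7 = 61438
a_8 = 245758
a_9 = 983038


a_9 = 983038


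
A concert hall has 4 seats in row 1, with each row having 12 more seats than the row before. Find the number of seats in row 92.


aₙ = a₁ + (n-1)d
= 4 + (92-1)×12
= 4 + 1092
= 1096

a_92 = 1096


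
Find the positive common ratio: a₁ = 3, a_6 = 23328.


r^(n-1) = aₙ/a₁
r^5 = 23328/3 = 7776
r = 7776^(1/5)
= 6

r = 6


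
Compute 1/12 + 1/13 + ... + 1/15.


Σₖ₌12^15 1/k = 1/12 + 1/13 + 1/14 + 1/15
= 543/1820
≈ 0.2984

Sum = 543/1820 ≈ 0.2984


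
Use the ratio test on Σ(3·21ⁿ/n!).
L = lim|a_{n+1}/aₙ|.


aₙ = 3·21^n/n!
a_{n+1}/aₙ = 21^(n+1)/(n+1)! × n!/21^n  (constant 3 cancels)
= 21/(n+1)
L = lim(n→∞) 21/(n+1) = 0
L < 1 → series CONVERGES

Converges (ratio test: L = 0 < 1)


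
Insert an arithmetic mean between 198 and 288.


AM = (198 + 288)/2 = 486/2 = 243

AM = 243


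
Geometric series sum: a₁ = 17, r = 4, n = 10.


Sₙ = 17×(4^10 - 1)/(4 - 1)
= 17×(1048576 - 1)/3
= 17×1048575/3
= 5941925

S_10 = 5941925


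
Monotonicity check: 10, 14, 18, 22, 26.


Differences: 4, 4, 4, 4
All differences > 0 → strictly INCREASING

Monotonically increasing


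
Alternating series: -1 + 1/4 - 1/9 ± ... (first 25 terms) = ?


S = -1 + 1/4 - 1/9 + 1/16 - 1/25 + 1/36 - 1/49 + 1/64 ± ...
= -0.8232
(Full series converges to -π²/12 ≈ -0.8225)

S_25 = -0.8232


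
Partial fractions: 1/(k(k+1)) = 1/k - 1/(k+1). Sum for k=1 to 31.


1/(k(k+1)) = 1/k - 1/(k+1) (partial fractions)
Telescoping: Σ = 1 - 1/32 = 31/32

Sum = 31/32


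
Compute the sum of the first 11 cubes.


n(n+1)/2 = 11×12/2 = 66
Σk³ = 66² = 4356

Σk³ = 4356


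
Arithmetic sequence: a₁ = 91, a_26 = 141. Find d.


d = (aₙ - a₁)/(n-1)
= (141 - 91)/(26-1)
= 50/25 = 2

d = 2


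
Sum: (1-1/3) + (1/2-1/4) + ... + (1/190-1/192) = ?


Telescoping with gap 2: two head and two tail terms survive.
= (1 + 1/2) - (1/191 + 1/192)
= 3/2 - 1/191 - 1/192 = 54625/36672

Sum = 54625/36672


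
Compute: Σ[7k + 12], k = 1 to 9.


Σ(7k+12) = 7·Σk + 12·n
= 7·45 + 12·9
= 315 + 108 = 423

Σ = 423


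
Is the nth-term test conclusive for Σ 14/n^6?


lim(n→∞) 14/n^6 = 0
lim aₙ = 0 → nth-term test is INCONCLUSIVE
(Need other tests; this is actually a convergent p-series with p=6 > 1)

Inconclusive (lim aₙ = 0; need another test)


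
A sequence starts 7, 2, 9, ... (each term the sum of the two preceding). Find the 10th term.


Computing iteratively: 7, 2, 9, 11, 20, 31, 51, 82, 133, 215
a_10 = 215

a_10 = 215


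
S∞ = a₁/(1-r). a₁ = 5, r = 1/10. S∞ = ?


S∞ = a₁/(1-r) = 5/(1 - 1/10)
= 5/(9/10)
= 50/9

S∞ = 50/9


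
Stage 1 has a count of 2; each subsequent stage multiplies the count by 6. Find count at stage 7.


aₙ = a₁·r^(n-1)
= 2×6^6
= 2×46656
= 93312

a_7 = 93312


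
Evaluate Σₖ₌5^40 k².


Σₖ₌5^40 k² = Σₖ₌₁^40 k² − Σₖ₌₁^4 k²
= 40·41·81/6 − 4·5·9/6
= 22140 − 30 = 22110

Σk² = 22110


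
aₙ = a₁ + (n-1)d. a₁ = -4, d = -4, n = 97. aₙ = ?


aₙ = a₁ + (n-1)d
= -4 + (97-1)×-4
= -4 - 384
= -388

a_97 = -388


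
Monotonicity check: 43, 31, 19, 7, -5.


Differences: -12, -12, -12, -12
All differences < 0 → strictly DECREASING

Monotonically decreasing


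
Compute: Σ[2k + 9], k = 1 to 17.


Σ(2k+9) = 2·Σk + 9·n
= 2·153 + 9·17
= 306 + 153 = 459

Σ = 459


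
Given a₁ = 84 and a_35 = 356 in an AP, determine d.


d = (aₙ - a₁)/(n-1)
= (356 - 84)/(35-1)
= 272/34 = 8

d = 8


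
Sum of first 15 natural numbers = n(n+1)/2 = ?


n(n+1)/2 = 15×16/2 = 240/2 = 120

Σk = 120


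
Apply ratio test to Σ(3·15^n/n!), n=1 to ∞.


aₙ = 3·15^n/n!
a_{n+1}/aₙ = 15^(n+1)/(n+1)! × n!/15^n  (constant 3 cancels)
= 15/(n+1)
L = lim(n→∞) 15/(n+1) = 0
L < 1 → series CONVERGES

Converges (ratio test: L = 0 < 1)


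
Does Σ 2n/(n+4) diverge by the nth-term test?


lim(n→∞) 2n/(n+4) = 2/1 = 2  (divide numerator and denominator by n)
lim aₙ = 2 ≠ 0 → series DIVERGES

Diverges (lim aₙ = 2 ≠ 0)


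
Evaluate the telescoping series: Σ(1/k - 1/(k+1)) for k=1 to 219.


Telescoping: adjacent terms cancel.
= 1/1 - 1/220
= 1 - 1/220 = 219/220

Sum = 219/220


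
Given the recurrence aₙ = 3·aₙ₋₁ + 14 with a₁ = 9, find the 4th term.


Computing step by step:
a_1 = 9
a_2 = 41
a_3 = 137
a_4 = 425


a_4 = 425


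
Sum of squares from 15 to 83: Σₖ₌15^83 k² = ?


Σₖ₌15^83 k² = Σₖ₌₁^83 k² − Σₖ₌₁^14 k²
= 83·84·167/6 − 14·15·29/6
= 194054 − 1015 = 193039

Σk² = 193039


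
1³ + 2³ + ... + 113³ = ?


n(n+1)/2 = 113×114/2 = 6441
Σk³ = 6441² = 41486481

Σk³ = 41486481


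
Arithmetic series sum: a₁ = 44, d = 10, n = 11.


aₙ = 44 + (11-1)×10 = 144
Sₙ = n(a₁+aₙ)/2 = 11×(44+144)/2
= 11×188/2 = 1034

S_11 = 1034


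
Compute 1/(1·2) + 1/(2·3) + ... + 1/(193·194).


1/(k(k+1)) = 1/k - 1/(k+1) (partial fractions)
Telescoping: Σ = 1 - 1/194 = 193/194

Sum = 193/194


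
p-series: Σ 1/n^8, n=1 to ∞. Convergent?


p-series test: Σ c/n^p converges if p > 1, diverges if p ≤ 1 (constant c > 0 doesn't affect convergence).
p = 8
8 > 1 → CONVERGES

Converges (p = 8 > 1)


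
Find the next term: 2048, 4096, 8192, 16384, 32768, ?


Pattern: powers of 2: 2ⁿ
Terms: 2048, 4096, 8192, 16384, 32768
Next term = 65536

Next term = 65536


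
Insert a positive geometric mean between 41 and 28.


GM = √(41×28) = √1148 = 33.8821

GM = 33.8821


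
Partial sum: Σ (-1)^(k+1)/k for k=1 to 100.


S = 1 - 1/2 + 1/3 - 1/4 + 1/5 - 1/6 + 1/7 - 1/8 ± ...
= 0.6882
(Full series converges to +ln(2) ≈ +0.6931)

S_100 = 0.6882


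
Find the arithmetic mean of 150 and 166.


AM = (150 + 166)/2 = 316/2 = 158

AM = 158


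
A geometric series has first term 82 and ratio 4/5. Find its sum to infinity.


S∞ = a₁/(1-r) = 82/(1 - 4/5)
= 82/(1/5)
= 410

S∞ = 410


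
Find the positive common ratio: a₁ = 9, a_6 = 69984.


r^(n-1) = aₙ/a₁
r^5 = 69984/9 = 7776
r = 7776^(1/5)
= 6

r = 6


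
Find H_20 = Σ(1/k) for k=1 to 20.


H_20 = 1/1 + 1/2 + 1/3 + ... + 1/20
= 55835135/15519504
≈ 3.5977

H_20 = 55835135/15519504 ≈ 3.5977


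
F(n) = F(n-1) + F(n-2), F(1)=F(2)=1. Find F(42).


Fibonacci sequence: 1, 1, 2, 3, 5, 8, 13, 21, 34, 55, 89, ...
F(42) = 267914296

F(42) = 267914296


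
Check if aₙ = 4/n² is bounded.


a₁ = 4, a₂ = 4/4, a₃ = 4/9, ...
0 < aₙ ≤ 4 for all n ≥ 1
The sequence IS bounded

Bounded (0 < aₙ ≤ 4)


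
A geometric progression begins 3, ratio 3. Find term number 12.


aₙ = a₁·r^(n-1)
= 3×3^11
= 3×177147
= 531441

a_12 = 531441


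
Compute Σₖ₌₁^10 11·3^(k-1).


Sₙ = 11×(3^10 - 1)/(3 - 1)
= 11×(59049 - 1)/2
= 11×59048/2
= 324764

S_10 = 324764


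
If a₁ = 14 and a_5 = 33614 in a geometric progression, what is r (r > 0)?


r^(n-1) = aₙ/a₁
r^4 = 33614/14 = 2401
r = 2401^(1/4)
= ±7; taking r > 0 gives r = 7

r = 7


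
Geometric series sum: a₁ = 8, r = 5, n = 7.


Sₙ = 8×(5^7 - 1)/(5 - 1)
= 8×(78125 - 1)/4
= 8×78124/4
= 156248

S_7 = 156248


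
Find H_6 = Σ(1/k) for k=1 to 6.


H_6 = 1/1 + 1/2 + 1/3 + 1/4 + 1/5 + 1/6
= 49/20
≈ 2.45

H_6 = 49/20 ≈ 2.45


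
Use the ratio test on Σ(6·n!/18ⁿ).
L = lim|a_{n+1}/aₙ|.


aₙ = 6·n!/18^n
a_{n+1}/aₙ = (n+1)!/18^(n+1) × 18^n/n!  (constant 6 cancels)
= (n+1)/18
L = lim(n→∞) (n+1)/18 = ∞
L > 1 → series DIVERGES

Diverges (ratio test: L = ∞ > 1)


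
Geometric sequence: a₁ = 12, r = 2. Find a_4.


aₙ = a₁·r^(n-1)
= 12×2^3
= 12×8
= 96

a_4 = 96


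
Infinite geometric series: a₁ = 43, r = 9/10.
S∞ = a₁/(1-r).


S∞ = a₁/(1-r) = 43/(1 - 9/10)
= 43/(1/10)
= 430

S∞ = 430


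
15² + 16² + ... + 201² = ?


Σₖ₌15^201 k² = Σₖ₌₁^201 k² − Σₖ₌₁^14 k²
= 201·202·403/6 − 14·15·29/6
= 2727101 − 1015 = 2726086

Σk² = 2726086


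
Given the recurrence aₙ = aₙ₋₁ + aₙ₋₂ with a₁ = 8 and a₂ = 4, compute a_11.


Computing iteratively: 8, 4, 12, 16, 28, 44, 72, 116, 188, 304, 492
a_11 = 492

a_11 = 492


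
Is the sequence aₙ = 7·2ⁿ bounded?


aₙ = 7·2ⁿ → as n→∞, aₙ→∞ (since base 2 > 1)
No finite upper bound exists
The sequence is UNBOUNDED

Unbounded (aₙ → ∞ as n → ∞)


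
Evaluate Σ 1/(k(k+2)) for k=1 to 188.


1/(k(k+2)) = (1/2)·(1/k - 1/(k+2)) (partial fractions)
Telescoping: Σ = (1/2)·(1 + 1/2 - 1/189 - 1/190) = 26743/35910

Sum = 26743/35910


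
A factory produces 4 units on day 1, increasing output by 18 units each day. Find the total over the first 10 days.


aₙ = 4 + (10-1)×18 = 166
Sₙ = n(a₁+aₙ)/2 = 10×(4+166)/2
= 10×170/2 = 850

S_10 = 850


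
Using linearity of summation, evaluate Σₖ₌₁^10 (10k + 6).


Σ(10k+6) = 10·Σk + 6·n
= 10·55 + 6·10
= 550 + 60 = 610

Σ = 610


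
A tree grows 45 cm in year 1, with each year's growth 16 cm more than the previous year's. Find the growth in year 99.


aₙ = a₁ + (n-1)d
= 45 + (99-1)×16
= 45 + 1568
= 1613

a_99 = 1613


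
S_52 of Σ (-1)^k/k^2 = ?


S = -1 + 1/4 - 1/9 + 1/16 - 1/25 + 1/36 - 1/49 + 1/64 ± ...
= -0.8223
(Full series converges to -π²/12 ≈ -0.8225)

S_52 = -0.8223


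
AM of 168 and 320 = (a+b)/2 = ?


AM = (168 + 320)/2 = 488/2 = 244

AM = 244


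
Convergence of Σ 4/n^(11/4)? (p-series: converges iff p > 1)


p-series test: Σ c/n^p converges if p > 1, diverges if p ≤ 1 (constant c > 0 doesn't affect convergence).
p = 11/4
11/4 > 1 → CONVERGES

Converges (p = 11/4 > 1)


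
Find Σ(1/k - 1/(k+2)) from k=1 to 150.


Telescoping with gap 2: two head and two tail terms survive.
= (1 + 1/2) - (1/151 + 1/152)
= 3/2 - 1/151 - 1/152 = 34125/22952

Sum = 34125/22952


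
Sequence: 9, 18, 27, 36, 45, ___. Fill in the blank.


Pattern: arithmetic (d=9)
Terms: 9, 18, 27, 36, 45
Next term = 54

Next term = 54


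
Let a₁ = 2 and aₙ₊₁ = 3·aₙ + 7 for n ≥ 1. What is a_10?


Computing step by step:
a_1 = 2
a_2 = 13
a_3 = 46
a_4 = 145
a_5 = 442
a_6 = 1333
a_7 = 4006
a_8 = 12025
a_9 = 36082
a_10 = 108253


a_10 = 108253


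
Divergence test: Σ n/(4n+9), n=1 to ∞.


lim(n→∞) n/(4n+9) = 1/4 = 1/4  (divide numerator and denominator by n)
lim aₙ = 1/4 ≠ 0 → series DIVERGES

Diverges (lim aₙ = 1/4 ≠ 0)


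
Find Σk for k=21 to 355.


Σₖ₌21^355 k = Σₖ₌₁^355 k − Σₖ₌₁^20 k
= 355·356/2 − 20·21/2
= 63190 − 210 = 62980

Σk = 62980


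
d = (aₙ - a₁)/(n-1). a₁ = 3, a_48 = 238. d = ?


d = (aₙ - a₁)/(n-1)
= (238 - 3)/(48-1)
= 235/47 = 5

d = 5


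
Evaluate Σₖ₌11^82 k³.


Σₖ₌11^82 k³ = [82·83/2]² − [10·11/2]²
= 11580409 − 3025 = 11577384

Σk³ = 11577384


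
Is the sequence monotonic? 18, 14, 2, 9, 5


Differences: -4, -12, 7, -4
Difference at position 3 is +7 (> 0) but position 1 is -4 (< 0) — sequence both rises and falls
→ NOT monotonic

Not monotonic


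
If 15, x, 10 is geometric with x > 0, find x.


GM = √(15×10) = √150 = 12.2474

GM = 12.2474


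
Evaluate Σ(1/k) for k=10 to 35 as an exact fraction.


Σₖ₌10^35 1/k = 1/10 + 1/11 + 1/12 + ... + 1/35
= 2471388351727/1875370816800
≈ 1.3178

Sum = 2471388351727/1875370816800 ≈ 1.3178


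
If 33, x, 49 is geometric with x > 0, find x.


GM = √(33×49) = √1617 = 40.2119

GM = 40.2119


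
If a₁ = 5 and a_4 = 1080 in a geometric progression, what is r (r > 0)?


r^(n-1) = aₙ/a₁
r^3 = 1080/5 = 216
r = 216^(1/3)
= 6

r = 6


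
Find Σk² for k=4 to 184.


Σₖ₌4^184 k² = Σₖ₌₁^184 k² − Σₖ₌₁^3 k²
= 184·185·369/6 − 3·4·7/6
= 2093460 − 14 = 2093446

Σk² = 2093446


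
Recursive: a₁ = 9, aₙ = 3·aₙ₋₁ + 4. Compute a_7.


Computing step by step:
a_1 = 9
a_2 = 31
a_3 = 97
a_4 = 295
a_5 = 889
a_6 = 2671
a_7 = 8017


a_7 = 8017


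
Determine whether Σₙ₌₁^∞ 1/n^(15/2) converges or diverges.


p-series test: Σ c/n^p converges if p > 1, diverges if p ≤ 1 (constant c > 0 doesn't affect convergence).
p = 15/2
15/2 > 1 → CONVERGES

Converges (p = 15/2 > 1)


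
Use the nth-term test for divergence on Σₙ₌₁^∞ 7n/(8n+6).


lim(n→∞) 7n/(8n+6) = 7/8 = 7/8  (divide numerator and denominator by n)
lim aₙ = 7/8 ≠ 0 → series DIVERGES

Diverges (lim aₙ = 7/8 ≠ 0)


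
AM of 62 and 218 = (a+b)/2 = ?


AM = (62 + 218)/2 = 280/2 = 140

AM = 140


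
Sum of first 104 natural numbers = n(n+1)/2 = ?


n(n+1)/2 = 104×105/2 = 10920/2 = 5460

Σk = 5460


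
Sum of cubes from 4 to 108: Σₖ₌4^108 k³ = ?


Σₖ₌4^108 k³ = [108·109/2]² − [3·4/2]²
= 34644996 − 36 = 34644960

Σk³ = 34644960


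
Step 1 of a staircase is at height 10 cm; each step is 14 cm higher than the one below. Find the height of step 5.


aₙ = a₁ + (n-1)d
= 10 + (5-1)×14
= 10 + 56
= 66

a_5 = 66


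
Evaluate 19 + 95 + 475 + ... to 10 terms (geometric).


Sₙ = 19×(5^10 - 1)/(5 - 1)
= 19×(9765625 - 1)/4
= 19×9765624/4
= 46386714

S_10 = 46386714


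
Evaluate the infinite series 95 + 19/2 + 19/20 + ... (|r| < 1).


S∞ = a₁/(1-r) = 95/(1 - 1/10)
= 95/(9/10)
= 950/9

S∞ = 950/9


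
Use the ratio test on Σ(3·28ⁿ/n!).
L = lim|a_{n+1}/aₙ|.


aₙ = 3·28^n/n!
a_{n+1}/aₙ = 28^(n+1)/(n+1)! × n!/28^n  (constant 3 cancels)
= 28/(n+1)
L = lim(n→∞) 28/(n+1) = 0
L < 1 → series CONVERGES

Converges (ratio test: L = 0 < 1)


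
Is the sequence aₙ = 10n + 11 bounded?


aₙ = 10n + 11 → as n→∞, aₙ→∞
No finite upper bound exists
The sequence is UNBOUNDED

Unbounded (aₙ → ∞ as n → ∞)


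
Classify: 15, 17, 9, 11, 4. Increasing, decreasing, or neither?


Differences: 2, -8, 2, -7
Difference at position 1 is +2 (> 0) but position 2 is -8 (< 0) — sequence both rises and falls
→ NOT monotonic

Not monotonic


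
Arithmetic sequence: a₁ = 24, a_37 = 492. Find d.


d = (aₙ - a₁)/(n-1)
= (492 - 24)/(37-1)
= 468/36 = 13

d = 13


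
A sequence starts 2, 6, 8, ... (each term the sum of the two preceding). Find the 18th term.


Computing iteratively: 2, 6, 8, 14, 22, 36, 58, 94, 152, 246, 398, 644, ...
a_18 = 11556

a_18 = 11556


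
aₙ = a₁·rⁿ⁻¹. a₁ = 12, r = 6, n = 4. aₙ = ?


aₙ = a₁·r^(n-1)
= 12×6^3
= 12×216
= 2592

a_4 = 2592


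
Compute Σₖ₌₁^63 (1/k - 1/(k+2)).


Telescoping with gap 2: two head and two tail terms survive.
= (1 + 1/2) - (1/64 + 1/65)
= 3/2 - 1/64 - 1/65 = 6111/4160

Sum = 6111/4160


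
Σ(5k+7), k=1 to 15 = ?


Σ(5k+7) = 5·Σk + 7·n
= 5·120 + 7·15
= 600 + 105 = 705

Σ = 705


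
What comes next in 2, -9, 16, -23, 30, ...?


Pattern: alternating sign, magnitude arithmetic (d=7)
Terms: 2, -9, 16, -23, 30
Next term = -37

Next term = -37


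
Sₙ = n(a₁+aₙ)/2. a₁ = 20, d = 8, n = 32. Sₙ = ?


aₙ = 20 + (32-1)×8 = 268
Sₙ = n(a₁+aₙ)/2 = 32×(20+268)/2
= 32×288/2 = 4608

S_32 = 4608


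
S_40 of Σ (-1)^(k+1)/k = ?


S = 1 - 1/2 + 1/3 - 1/4 + 1/5 - 1/6 + 1/7 - 1/8 ± ...
= 0.6808
(Full series converges to +ln(2) ≈ +0.6931)

S_40 = 0.6808


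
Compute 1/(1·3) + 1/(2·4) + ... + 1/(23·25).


1/(k(k+2)) = (1/2)·(1/k - 1/(k+2)) (partial fractions)
Telescoping: Σ = (1/2)·(1 + 1/2 - 1/24 - 1/25) = 851/1200

Sum = 851/1200


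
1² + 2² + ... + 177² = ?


n = 177
n(n+1)(2n+1)/6 = 177×178×355/6
= 11184630/6 = 1864105

Σk² = 1864105


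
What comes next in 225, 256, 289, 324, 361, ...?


Pattern: perfect squares: n²
Terms: 225, 256, 289, 324, 361
Next term = 400

Next term = 400


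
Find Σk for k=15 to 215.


Σₖ₌15^215 k = Σₖ₌₁^215 k − Σₖ₌₁^14 k
= 215·216/2 − 14·15/2
= 23220 − 105 = 23115

Σk = 23115


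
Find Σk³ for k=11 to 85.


Σₖ₌11^85 k³ = [85·86/2]² − [10·11/2]²
= 13359025 − 3025 = 13356000

Σk³ = 13356000


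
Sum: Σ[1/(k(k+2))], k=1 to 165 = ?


1/(k(k+2)) = (1/2)·(1/k - 1/(k+2)) (partial fractions)
Telescoping: Σ = (1/2)·(1 + 1/2 - 1/166 - 1/167) = 20625/27722

Sum = 20625/27722


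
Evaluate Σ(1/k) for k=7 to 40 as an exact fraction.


Σₖ₌7^40 1/k = 1/7 + 1/8 + 1/9 + ... + 1/40
= 888161829393373/485721041551200
≈ 1.8285

Sum = 888161829393373/485721041551200 ≈ 1.8285


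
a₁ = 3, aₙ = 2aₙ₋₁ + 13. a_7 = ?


Computing step by step:
a_1 = 3
a_2 = 19
a_3 = 51
a_4 = 115
a_5 = 243
a_6 = 499
a_7 = 1011


a_7 = 1011


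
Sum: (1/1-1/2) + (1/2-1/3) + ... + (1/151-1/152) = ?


Telescoping: adjacent terms cancel.
= 1/1 - 1/152
= 1 - 1/152 = 151/152

Sum = 151/152


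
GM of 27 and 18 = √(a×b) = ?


GM = √(27×18) = √486 = 22.0454

GM = 22.0454


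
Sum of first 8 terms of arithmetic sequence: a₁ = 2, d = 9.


aₙ = 2 + (8-1)×9 = 65
Sₙ = n(a₁+aₙ)/2 = 8×(2+65)/2
= 8×67/2 = 268

S_8 = 268


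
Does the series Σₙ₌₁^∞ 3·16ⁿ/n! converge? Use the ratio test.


aₙ = 3·16^n/n!
a_{n+1}/aₙ = 16^(n+1)/(n+1)! × n!/16^n  (constant 3 cancels)
= 16/(n+1)
L = lim(n→∞) 16/(n+1) = 0
L < 1 → series CONVERGES

Converges (ratio test: L = 0 < 1)


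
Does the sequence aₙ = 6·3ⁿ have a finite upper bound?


aₙ = 6·3ⁿ → as n→∞, aₙ→∞ (since base 3 > 1)
No finite upper bound exists
The sequence is UNBOUNDED

Unbounded (aₙ → ∞ as n → ∞)


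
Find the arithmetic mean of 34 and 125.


AM = (34 + 125)/2 = 159/2 = 79.5

AM = 79.5


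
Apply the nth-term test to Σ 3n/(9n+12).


lim(n→∞) 3n/(9n+12) = 3/9 = 1/3  (divide numerator and denominator by n)
lim aₙ = 1/3 ≠ 0 → series DIVERGES

Diverges (lim aₙ = 1/3 ≠ 0)


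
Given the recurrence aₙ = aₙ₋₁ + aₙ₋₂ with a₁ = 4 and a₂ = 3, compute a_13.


Computing iteratively: 4, 3, 7, 10, 17, 27, 44, 71, 115, 186, 301, 487, ...
a_13 = 788

a_13 = 788


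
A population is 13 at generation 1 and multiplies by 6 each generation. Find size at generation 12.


aₙ = a₁·r^(n-1)
= 13×6^11
= 13×362797056
= 4716361728

a_12 = 4716361728


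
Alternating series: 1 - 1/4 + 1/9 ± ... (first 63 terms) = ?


S = 1 - 1/4 + 1/9 - 1/16 + 1/25 - 1/36 + 1/49 - 1/64 ± ...
= 0.8226
(Full series converges to +π²/12 ≈ +0.8225)

S_63 = 0.8226


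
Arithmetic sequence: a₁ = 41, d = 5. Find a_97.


aₙ = a₁ + (n-1)d
= 41 + (97-1)×5
= 41 + 480
= 521

a_97 = 521


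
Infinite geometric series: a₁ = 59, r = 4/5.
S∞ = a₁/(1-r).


S∞ = a₁/(1-r) = 59/(1 - 4/5)
= 59/(1/5)
= 295

S∞ = 295


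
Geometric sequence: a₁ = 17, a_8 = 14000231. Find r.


r^(n-1) = aₙ/a₁
r^7 = 14000231/17 = 823543
r = 823543^(1/7)
= 7

r = 7


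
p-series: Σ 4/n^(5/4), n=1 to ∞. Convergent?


p-series test: Σ c/n^p converges if p > 1, diverges if p ≤ 1 (constant c > 0 doesn't affect convergence).
p = 5/4
5/4 > 1 → CONVERGES

Converges (p = 5/4 > 1)


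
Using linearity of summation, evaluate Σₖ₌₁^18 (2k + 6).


Σ(2k+6) = 2·Σk + 6·n
= 2·171 + 6·18
= 342 + 108 = 450

Σ = 450


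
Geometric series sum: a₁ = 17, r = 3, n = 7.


Sₙ = 17×(3^7 - 1)/(3 - 1)
= 17×(2187 - 1)/2
= 17×2186/2
= 18581

S_7 = 18581


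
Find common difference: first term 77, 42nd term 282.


d = (aₙ - a₁)/(n-1)
= (282 - 77)/(42-1)
= 205/41 = 5

d = 5


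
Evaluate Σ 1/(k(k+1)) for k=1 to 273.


1/(k(k+1)) = 1/k - 1/(k+1) (partial fractions)
Telescoping: Σ = 1 - 1/274 = 273/274

Sum = 273/274


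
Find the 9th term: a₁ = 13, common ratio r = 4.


aₙ = a₁·r^(n-1)
= 13×4^8
= 13×65536
= 851968

a_9 = 851968


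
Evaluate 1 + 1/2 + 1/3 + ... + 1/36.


H_36 = 1/1 + 1/2 + 1/3 + ... + 1/36
= 54801925434709/13127595717600
≈ 4.1746

H_36 = 54801925434709/13127595717600 ≈ 4.1746


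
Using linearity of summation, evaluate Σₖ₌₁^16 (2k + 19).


Σ(2k+19) = 2·Σk + 19·n
= 2·136 + 19·16
= 272 + 304 = 576

Σ = 576


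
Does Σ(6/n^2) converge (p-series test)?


p-series test: Σ c/n^p converges if p > 1, diverges if p ≤ 1 (constant c > 0 doesn't affect convergence).
p = 2
2 > 1 → CONVERGES

Converges (p = 2 > 1)


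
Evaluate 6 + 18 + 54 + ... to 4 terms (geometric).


Sₙ = 6×(3^4 - 1)/(3 - 1)
= 6×(81 - 1)/2
= 6×80/2
= 240

S_4 = 240


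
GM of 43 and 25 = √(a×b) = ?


GM = √(43×25) = √1075 = 32.7872

GM = 32.7872


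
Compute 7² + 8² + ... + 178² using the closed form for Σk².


Σₖ₌7^178 k² = Σₖ₌₁^178 k² − Σₖ₌₁^6 k²
= 178·179·357/6 − 6·7·13/6
= 1895789 − 91 = 1895698

Σk² = 1895698


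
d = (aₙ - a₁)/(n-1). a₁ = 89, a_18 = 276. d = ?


d = (aₙ - a₁)/(n-1)
= (276 - 89)/(18-1)
= 187/17 = 11

d = 11


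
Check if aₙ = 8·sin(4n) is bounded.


For all n, -1 ≤ sin(4n) ≤ 1, so -8 ≤ 8·sin(4n) ≤ 8
Lower bound: -8, Upper bound: 8
The sequence IS bounded

Bounded (-8 ≤ aₙ ≤ 8)


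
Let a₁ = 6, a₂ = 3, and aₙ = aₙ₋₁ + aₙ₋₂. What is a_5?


Computing iteratively: 6, 3, 9, 12, 21
a_5 = 21

a_5 = 21


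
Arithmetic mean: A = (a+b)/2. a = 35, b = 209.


AM = (35 + 209)/2 = 244/2 = 122

AM = 122


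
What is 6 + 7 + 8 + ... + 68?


Σₖ₌6^68 k = Σₖ₌₁^68 k − Σₖ₌₁^5 k
= 68·69/2 − 5·6/2
= 2346 − 15 = 2331

Σk = 2331


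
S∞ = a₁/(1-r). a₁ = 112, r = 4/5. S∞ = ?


S∞ = a₁/(1-r) = 112/(1 - 4/5)
= 112/(1/5)
= 560

S∞ = 560


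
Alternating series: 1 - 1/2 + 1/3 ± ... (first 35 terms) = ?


S = 1 - 1/2 + 1/3 - 1/4 + 1/5 - 1/6 + 1/7 - 1/8 ± ...
= 0.7072
(Full series converges to +ln(2) ≈ +0.6931)

S_35 = 0.7072


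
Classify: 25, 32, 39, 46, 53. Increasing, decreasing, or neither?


Differences: 7, 7, 7, 7
All differences > 0 → strictly INCREASING

Monotonically increasing


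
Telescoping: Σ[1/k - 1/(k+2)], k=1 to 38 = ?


Telescoping with gap 2: two head and two tail terms survive.
= (1 + 1/2) - (1/39 + 1/40)
= 3/2 - 1/39 - 1/40 = 2261/1560

Sum = 2261/1560


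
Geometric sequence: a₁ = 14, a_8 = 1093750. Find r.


r^(n-1) = aₙ/a₁
r^7 = 1093750/14 = 78125
r = 78125^(1/7)
= 5

r = 5


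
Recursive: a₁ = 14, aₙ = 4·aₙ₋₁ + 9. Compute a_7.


Computing step by step:
a_1 = 14
a_2 = 65
a_3 = 269
a_4 = 1085
a_5 = 4349
a_6 = 17405
a_7 = 69629


a_7 = 69629


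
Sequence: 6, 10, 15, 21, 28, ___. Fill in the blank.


Pattern: triangular numbers: n(n+1)/2
Terms: 6, 10, 15, 21, 28
Next term = 36

Next term = 36


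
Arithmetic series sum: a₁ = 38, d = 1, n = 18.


aₙ = 38 + (18-1)×1 = 55
Sₙ = n(a₁+aₙ)/2 = 18×(38+55)/2
= 18×93/2 = 837

S_18 = 837


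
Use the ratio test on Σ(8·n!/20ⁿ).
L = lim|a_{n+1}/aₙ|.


aₙ = 8·n!/20^n
a_{n+1}/aₙ = (n+1)!/20^(n+1) × 20^n/n!  (constant 8 cancels)
= (n+1)/20
L = lim(n→∞) (n+1)/20 = ∞
L > 1 → series DIVERGES

Diverges (ratio test: L = ∞ > 1)


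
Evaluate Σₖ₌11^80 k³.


Σₖ₌11^80 k³ = [80·81/2]² − [10·11/2]²
= 10497600 − 3025 = 10494575

Σk³ = 10494575


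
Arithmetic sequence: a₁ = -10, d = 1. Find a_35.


aₙ = a₁ + (n-1)d
= -10 + (35-1)×1
= -10 + 34
= 24

a_35 = 24


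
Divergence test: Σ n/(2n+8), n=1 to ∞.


lim(n→∞) n/(2n+8) = 1/2 = 1/2  (divide numerator and denominator by n)
lim aₙ = 1/2 ≠ 0 → series DIVERGES

Diverges (lim aₙ = 1/2 ≠ 0)


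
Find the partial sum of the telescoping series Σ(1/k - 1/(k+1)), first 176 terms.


Telescoping: adjacent terms cancel.
= 1/1 - 1/177
= 1 - 1/177 = 176/177

Sum = 176/177


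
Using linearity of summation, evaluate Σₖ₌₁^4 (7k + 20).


Σ(7k+20) = 7·Σk + 20·n
= 7·10 + 20·4
= 70 + 80 = 150

Σ = 150


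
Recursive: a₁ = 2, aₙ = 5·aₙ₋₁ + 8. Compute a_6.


Computing step by step:
a_1 = 2
a_2 = 18
a_3 = 98
a_4 = 498
a_5 = 2498
a_6 = 12498


a_6 = 12498


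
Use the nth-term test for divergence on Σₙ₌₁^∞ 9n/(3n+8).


lim(n→∞) 9n/(3n+8) = 9/3 = 3  (divide numerator and denominator by n)
lim aₙ = 3 ≠ 0 → series DIVERGES

Diverges (lim aₙ = 3 ≠ 0)


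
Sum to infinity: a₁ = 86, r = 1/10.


S∞ = a₁/(1-r) = 86/(1 - 1/10)
= 86/(9/10)
= 860/9

S∞ = 860/9


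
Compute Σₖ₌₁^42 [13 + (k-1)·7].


aₙ = 13 + (42-1)×7 = 300
Sₙ = n(a₁+aₙ)/2 = 42×(13+300)/2
= 42×313/2 = 6573

S_42 = 6573


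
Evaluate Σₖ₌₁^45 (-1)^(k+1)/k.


S = 1 - 1/2 + 1/3 - 1/4 + 1/5 - 1/6 + 1/7 - 1/8 ± ...
= 0.7041
(Full series converges to +ln(2) ≈ +0.6931)

S_45 = 0.7041


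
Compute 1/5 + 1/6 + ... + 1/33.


Σₖ₌5^33 1/k = 1/5 + 1/6 + 1/7 + ... + 1/33
= 26326932333349/13127595717600
≈ 2.0055

Sum = 26326932333349/13127595717600 ≈ 2.0055


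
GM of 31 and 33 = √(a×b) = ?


GM = √(31×33) = √1023 = 31.9844

GM = 31.9844


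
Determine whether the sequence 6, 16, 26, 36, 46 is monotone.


Differences: 10, 10, 10, 10
All differences > 0 → strictly INCREASING

Monotonically increasing


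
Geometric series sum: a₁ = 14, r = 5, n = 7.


Sₙ = 14×(5^7 - 1)/(5 - 1)
= 14×(78125 - 1)/4
= 14×78124/4
= 273434

S_7 = 273434


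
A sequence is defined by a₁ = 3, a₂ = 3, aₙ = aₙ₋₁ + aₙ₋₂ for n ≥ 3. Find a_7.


Computing iteratively: 3, 3, 6, 9, 15, 24, 39
a_7 = 39

a_7 = 39


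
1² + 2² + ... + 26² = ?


n = 26
n(n+1)(2n+1)/6 = 26×27×53/6
= 37206/6 = 6201

Σk² = 6201


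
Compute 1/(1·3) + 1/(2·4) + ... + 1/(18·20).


1/(k(k+2)) = (1/2)·(1/k - 1/(k+2)) (partial fractions)
Telescoping: Σ = (1/2)·(1 + 1/2 - 1/19 - 1/20) = 531/760

Sum = 531/760


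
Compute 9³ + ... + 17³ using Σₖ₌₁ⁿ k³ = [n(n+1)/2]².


Σₖ₌9^17 k³ = [17·18/2]² − [8·9/2]²
= 23409 − 1296 = 22113

Σk³ = 22113


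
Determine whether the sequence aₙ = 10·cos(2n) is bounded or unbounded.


For all n, -1 ≤ cos(2n) ≤ 1, so -10 ≤ 10·cos(2n) ≤ 10
Lower bound: -10, Upper bound: 10
The sequence IS bounded

Bounded (-10 ≤ aₙ ≤ 10)


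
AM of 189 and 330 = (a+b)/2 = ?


AM = (189 + 330)/2 = 519/2 = 259.5

AM = 259.5


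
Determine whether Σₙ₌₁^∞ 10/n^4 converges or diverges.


p-series test: Σ c/n^p converges if p > 1, diverges if p ≤ 1 (constant c > 0 doesn't affect convergence).
p = 4
4 > 1 → CONVERGES

Converges (p = 4 > 1)


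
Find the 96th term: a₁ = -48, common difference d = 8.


aₙ = a₁ + (n-1)d
= -48 + (96-1)×8
= -48 + 760
= 712

a_96 = 712


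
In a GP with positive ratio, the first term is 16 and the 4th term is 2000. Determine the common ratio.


r^(n-1) = aₙ/a₁
r^3 = 2000/16 = 125
r = 125^(1/3)
= 5

r = 5


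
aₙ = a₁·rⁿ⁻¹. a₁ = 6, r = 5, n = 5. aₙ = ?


aₙ = a₁·r^(n-1)
= 6×5^4
= 6×625
= 3750

a_5 = 3750
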